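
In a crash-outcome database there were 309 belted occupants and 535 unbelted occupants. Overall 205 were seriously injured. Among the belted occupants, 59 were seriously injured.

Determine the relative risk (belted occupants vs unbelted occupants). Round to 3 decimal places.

RR ≈ 0.700

belted occupants without the outcome: 309 − 59 = 250
unbelted occupants with the outcome: 205 − 59 = 146
unbelted occupants without the outcome: 535 − 146 = 389
risk, belted occupants = 59/309 = 0.1909
risk, unbelted occupants = 146/535 = 0.2729
RR = 0.1909 / 0.2729 = 0.700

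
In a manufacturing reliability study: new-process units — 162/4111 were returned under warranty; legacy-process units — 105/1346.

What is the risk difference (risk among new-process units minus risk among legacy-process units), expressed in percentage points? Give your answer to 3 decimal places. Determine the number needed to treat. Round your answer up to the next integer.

RD = -3.860; NNT = 26

risk, new-process units = 162/4111 = 0.03941
risk, legacy-process units = 105/1346 = 0.07801
risk difference = 0.03941 − 0.07801 = -0.03860 → -3.860 percentage points
absolute risk difference = 0.038602
1 / 0.038602 = 25.905 → round up → 26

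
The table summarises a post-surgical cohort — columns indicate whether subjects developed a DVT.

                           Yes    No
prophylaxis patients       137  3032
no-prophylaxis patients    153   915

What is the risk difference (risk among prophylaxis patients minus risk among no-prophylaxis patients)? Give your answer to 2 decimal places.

risk, prophylaxis patients = 137/3169 = 0.04323
risk, no-prophylaxis patients = 153/1068 = 0.14326
risk difference = 0.04323 − 0.14326 = -0.10

-0.10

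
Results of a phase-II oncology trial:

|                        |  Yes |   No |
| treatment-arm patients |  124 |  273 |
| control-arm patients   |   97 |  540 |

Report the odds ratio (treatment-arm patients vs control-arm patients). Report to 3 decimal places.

OR = (124 × 540) / (273 × 97) = 66960/26481 ≈ 2.529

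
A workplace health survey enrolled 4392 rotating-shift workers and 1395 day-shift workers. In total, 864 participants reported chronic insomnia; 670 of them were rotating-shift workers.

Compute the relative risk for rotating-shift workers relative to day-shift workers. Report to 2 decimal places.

1.10

rotating-shift workers without the outcome: 4392 − 670 = 3722
day-shift workers with the outcome: 864 − 670 = 194
day-shift workers without the outcome: 1395 − 194 = 1201
risk, rotating-shift workers = 670/4392 = 0.1526
risk, day-shift workers = 194/1395 = 0.1391
RR = 0.1526 / 0.1391 = 1.10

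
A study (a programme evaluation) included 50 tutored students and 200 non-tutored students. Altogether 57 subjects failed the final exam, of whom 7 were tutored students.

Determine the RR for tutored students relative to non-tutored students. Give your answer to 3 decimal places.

tutored students without the outcome: 50 − 7 = 43
non-tutored students with the outcome: 57 − 7 = 50
non-tutored students without the outcome: 200 − 50 = 150
risk, tutored students = 7/50 = 0.1400
risk, non-tutored students = 50/200 = 0.2500
RR = 0.1400 / 0.2500 = 0.560

RR ≈ 0.560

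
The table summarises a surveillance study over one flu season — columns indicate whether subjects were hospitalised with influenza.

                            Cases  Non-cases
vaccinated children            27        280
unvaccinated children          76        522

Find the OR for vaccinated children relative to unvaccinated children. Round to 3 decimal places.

odds, vaccinated children = 27/280 = 0.0964
odds, unvaccinated children = 76/522 = 0.1456
OR = 0.0964 / 0.1456 = 0.662

OR = 0.662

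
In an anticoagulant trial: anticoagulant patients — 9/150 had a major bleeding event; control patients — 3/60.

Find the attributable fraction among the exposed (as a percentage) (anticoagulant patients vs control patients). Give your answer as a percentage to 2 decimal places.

16.67%

risk, anticoagulant patients = 9/150 = 0.0600
risk, control patients = 3/60 = 0.0500
AR% = (0.0600 − 0.0500) / 0.0600 = 0.1667 → 16.67%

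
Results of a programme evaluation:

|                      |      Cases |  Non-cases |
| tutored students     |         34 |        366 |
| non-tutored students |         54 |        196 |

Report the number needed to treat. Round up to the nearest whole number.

NNT ≈ 8

risk, tutored students = 34/400 = 0.085000
risk, non-tutored students = 54/250 = 0.216000
absolute risk difference = 0.131000
1 / 0.131000 = 7.634 → round up → 8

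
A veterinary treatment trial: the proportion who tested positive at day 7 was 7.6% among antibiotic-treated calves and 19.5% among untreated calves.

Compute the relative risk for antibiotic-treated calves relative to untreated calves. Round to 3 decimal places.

RR = 0.0760 / 0.1950 = 0.390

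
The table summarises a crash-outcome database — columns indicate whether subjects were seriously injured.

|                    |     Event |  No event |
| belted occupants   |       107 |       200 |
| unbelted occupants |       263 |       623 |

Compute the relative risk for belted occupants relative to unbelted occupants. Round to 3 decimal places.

risk, belted occupants = 107/307 = 0.3485
risk, unbelted occupants = 263/886 = 0.2968
RR = 0.3485 / 0.2968 = 1.174

1.174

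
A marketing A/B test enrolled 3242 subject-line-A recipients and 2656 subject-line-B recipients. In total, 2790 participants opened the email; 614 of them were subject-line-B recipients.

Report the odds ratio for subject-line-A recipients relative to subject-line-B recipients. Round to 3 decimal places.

6.789

subject-line-A recipients with the outcome: 2790 − 614 = 2176
subject-line-A recipients without the outcome: 3242 − 2176 = 1066
subject-line-B recipients without the outcome: 2656 − 614 = 2042
OR = (2176 × 2042) / (1066 × 614) = 4443392/654524 ≈ 6.789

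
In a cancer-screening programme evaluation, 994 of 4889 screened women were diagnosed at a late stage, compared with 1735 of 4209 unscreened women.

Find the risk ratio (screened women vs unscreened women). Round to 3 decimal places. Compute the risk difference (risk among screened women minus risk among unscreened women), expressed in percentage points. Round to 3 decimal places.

RR = 0.493; RD = -20.890

risk, screened women = 994/4889 = 0.2033
risk, unscreened women = 1735/4209 = 0.4122
RR = 0.2033 / 0.4122 = 0.493
risk difference = 0.2033 − 0.4122 = -0.2089 → -20.890 percentage points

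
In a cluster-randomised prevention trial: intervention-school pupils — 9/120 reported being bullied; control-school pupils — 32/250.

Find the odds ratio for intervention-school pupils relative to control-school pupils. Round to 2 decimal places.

odds, intervention-school pupils = 9/111 = 0.0811
odds, control-school pupils = 32/218 = 0.1468
OR = 0.0811 / 0.1468 = 0.55

0.55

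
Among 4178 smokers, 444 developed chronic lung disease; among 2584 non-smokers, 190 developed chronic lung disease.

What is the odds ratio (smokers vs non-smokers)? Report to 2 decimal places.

OR = (444 × 2394) / (3734 × 190) = 1062936/709460 ≈ 1.50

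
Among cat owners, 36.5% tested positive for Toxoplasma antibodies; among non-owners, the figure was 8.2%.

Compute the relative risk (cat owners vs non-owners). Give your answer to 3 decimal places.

RR = 0.3650 / 0.0820 = 4.451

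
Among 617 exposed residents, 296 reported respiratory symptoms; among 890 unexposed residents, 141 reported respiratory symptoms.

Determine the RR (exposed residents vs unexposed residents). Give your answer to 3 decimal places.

risk, exposed residents = 296/617 = 0.4797
risk, unexposed residents = 141/890 = 0.1584
RR = 0.4797 / 0.1584 = 3.028

RR: 3.028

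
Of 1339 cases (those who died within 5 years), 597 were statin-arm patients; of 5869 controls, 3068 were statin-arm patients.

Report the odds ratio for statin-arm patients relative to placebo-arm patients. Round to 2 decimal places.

OR = (597 × 2801) / (3068 × 742) = 1672197/2276456 ≈ 0.73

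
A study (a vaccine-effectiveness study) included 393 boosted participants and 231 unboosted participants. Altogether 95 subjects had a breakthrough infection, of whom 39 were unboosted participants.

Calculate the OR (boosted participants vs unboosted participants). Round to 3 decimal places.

boosted participants with the outcome: 95 − 39 = 56
boosted participants without the outcome: 393 − 56 = 337
unboosted participants without the outcome: 231 − 39 = 192
OR = (56 × 192) / (337 × 39) = 10752/13143 ≈ 0.818

0.818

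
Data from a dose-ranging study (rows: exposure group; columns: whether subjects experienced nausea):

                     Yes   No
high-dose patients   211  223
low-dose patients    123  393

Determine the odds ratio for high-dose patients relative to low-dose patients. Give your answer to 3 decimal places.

3.023

odds, high-dose patients = 211/223 = 0.9462
odds, low-dose patients = 123/393 = 0.3130
OR = 0.9462 / 0.3130 = 3.023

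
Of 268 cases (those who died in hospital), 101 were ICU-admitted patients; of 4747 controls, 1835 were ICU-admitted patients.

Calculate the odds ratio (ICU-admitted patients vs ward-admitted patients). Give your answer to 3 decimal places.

OR = (101 × 2912) / (1835 × 167) = 294112/306445 ≈ 0.960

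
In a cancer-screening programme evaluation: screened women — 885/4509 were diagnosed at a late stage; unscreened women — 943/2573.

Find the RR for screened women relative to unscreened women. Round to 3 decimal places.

RR: 0.536

risk, screened women = 885/4509 = 0.1963
risk, unscreened women = 943/2573 = 0.3665
RR = 0.1963 / 0.3665 = 0.536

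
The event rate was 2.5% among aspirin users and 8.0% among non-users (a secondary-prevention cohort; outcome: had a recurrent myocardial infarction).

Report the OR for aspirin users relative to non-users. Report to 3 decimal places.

odds, aspirin users = 0.02500/0.97500 = 0.02564
odds, non-users = 0.08000/0.92000 = 0.08696
OR = 0.02564 / 0.08696 = 0.295

0.295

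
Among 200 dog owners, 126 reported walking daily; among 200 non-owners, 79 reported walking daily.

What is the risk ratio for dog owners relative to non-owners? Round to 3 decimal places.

1.595

risk, dog owners = 126/200 = 0.6300
risk, non-owners = 79/200 = 0.3950
RR = 0.6300 / 0.3950 = 1.595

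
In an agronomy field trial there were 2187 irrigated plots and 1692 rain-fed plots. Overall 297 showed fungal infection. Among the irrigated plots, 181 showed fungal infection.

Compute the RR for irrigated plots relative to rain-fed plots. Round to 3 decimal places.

irrigated plots without the outcome: 2187 − 181 = 2006
rain-fed plots with the outcome: 297 − 181 = 116
rain-fed plots without the outcome: 1692 − 116 = 1576
risk, irrigated plots = 181/2187 = 0.0828
risk, rain-fed plots = 116/1692 = 0.0686
RR = 0.0828 / 0.0686 = 1.207

RR = 1.207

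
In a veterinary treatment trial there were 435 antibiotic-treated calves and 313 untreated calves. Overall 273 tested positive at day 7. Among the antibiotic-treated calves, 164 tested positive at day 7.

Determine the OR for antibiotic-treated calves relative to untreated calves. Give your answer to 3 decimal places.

antibiotic-treated calves without the outcome: 435 − 164 = 271
untreated calves with the outcome: 273 − 164 = 109
untreated calves without the outcome: 313 − 109 = 204
OR = (164 × 204) / (271 × 109) = 33456/29539 ≈ 1.133

OR = 1.133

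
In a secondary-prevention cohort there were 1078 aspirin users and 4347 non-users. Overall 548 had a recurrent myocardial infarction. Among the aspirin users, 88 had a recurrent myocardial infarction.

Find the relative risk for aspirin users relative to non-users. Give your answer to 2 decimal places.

aspirin users without the outcome: 1078 − 88 = 990
non-users with the outcome: 548 − 88 = 460
non-users without the outcome: 4347 − 460 = 3887
risk, aspirin users = 88/1078 = 0.0816
risk, non-users = 460/4347 = 0.1058
RR = 0.0816 / 0.1058 = 0.77

RR ≈ 0.77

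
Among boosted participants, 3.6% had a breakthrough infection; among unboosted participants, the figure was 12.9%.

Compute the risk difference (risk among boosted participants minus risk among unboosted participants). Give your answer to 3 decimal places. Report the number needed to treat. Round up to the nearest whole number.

RD = -0.093; NNT = 11

risk difference = 0.03600 − 0.12900 = -0.093
absolute risk difference = 0.093000
1 / 0.093000 = 10.753 → round up → 11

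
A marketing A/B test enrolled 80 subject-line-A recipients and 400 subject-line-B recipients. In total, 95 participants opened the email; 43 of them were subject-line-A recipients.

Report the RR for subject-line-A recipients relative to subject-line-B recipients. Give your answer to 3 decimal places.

4.135

subject-line-A recipients without the outcome: 80 − 43 = 37
subject-line-B recipients with the outcome: 95 − 43 = 52
subject-line-B recipients without the outcome: 400 − 52 = 348
risk, subject-line-A recipients = 43/80 = 0.5375
risk, subject-line-B recipients = 52/400 = 0.1300
RR = 0.5375 / 0.1300 = 4.135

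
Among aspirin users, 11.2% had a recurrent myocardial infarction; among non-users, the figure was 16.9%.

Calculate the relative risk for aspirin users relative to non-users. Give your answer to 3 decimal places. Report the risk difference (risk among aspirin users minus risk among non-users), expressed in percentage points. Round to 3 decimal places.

RR = 0.663; RD = -5.700

RR = 0.1120 / 0.1690 = 0.663
risk difference = 0.1120 − 0.1690 = -0.0570 → -5.700 percentage points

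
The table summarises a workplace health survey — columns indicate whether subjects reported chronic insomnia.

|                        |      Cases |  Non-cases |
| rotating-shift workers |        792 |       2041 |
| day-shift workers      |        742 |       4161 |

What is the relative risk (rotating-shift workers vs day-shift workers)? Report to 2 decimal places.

risk, rotating-shift workers = 792/2833 = 0.2796
risk, day-shift workers = 742/4903 = 0.1513
RR = 0.2796 / 0.1513 = 1.85

RR: 1.85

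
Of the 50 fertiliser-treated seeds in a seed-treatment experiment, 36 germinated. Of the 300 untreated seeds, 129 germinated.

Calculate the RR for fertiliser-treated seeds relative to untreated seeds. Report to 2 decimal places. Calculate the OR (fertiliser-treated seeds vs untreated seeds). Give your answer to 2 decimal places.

RR = 1.67; OR = 3.41

risk, fertiliser-treated seeds = 36/50 = 0.7200
risk, untreated seeds = 129/300 = 0.4300
RR = 0.7200 / 0.4300 = 1.67
OR = (36 × 171) / (14 × 129) = 6156/1806 ≈ 3.41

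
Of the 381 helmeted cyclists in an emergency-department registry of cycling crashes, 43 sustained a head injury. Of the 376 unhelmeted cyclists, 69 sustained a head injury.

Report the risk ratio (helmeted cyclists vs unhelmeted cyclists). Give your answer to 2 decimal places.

risk, helmeted cyclists = 43/381 = 0.1129
risk, unhelmeted cyclists = 69/376 = 0.1835
RR = 0.1129 / 0.1835 = 0.62

RR: 0.62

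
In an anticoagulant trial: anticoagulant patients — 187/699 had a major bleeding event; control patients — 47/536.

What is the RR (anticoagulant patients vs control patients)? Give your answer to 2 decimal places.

3.05

risk, anticoagulant patients = 187/699 = 0.2675
risk, control patients = 47/536 = 0.0877
RR = 0.2675 / 0.0877 = 3.05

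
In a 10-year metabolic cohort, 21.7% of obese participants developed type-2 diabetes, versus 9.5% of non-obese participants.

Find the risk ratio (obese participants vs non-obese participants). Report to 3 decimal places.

RR = 0.2170 / 0.0950 = 2.284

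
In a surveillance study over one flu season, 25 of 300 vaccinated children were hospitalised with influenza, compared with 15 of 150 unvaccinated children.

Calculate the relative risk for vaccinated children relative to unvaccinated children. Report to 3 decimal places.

risk, vaccinated children = 25/300 = 0.0833
risk, unvaccinated children = 15/150 = 0.1000
RR = 0.0833 / 0.1000 = 0.833

RR: 0.833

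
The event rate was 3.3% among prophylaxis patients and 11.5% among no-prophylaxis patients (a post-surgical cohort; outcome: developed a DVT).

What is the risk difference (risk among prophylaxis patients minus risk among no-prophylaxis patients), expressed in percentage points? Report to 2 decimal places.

risk difference = 0.03300 − 0.11500 = -0.08200 → -8.20 percentage points

-8.20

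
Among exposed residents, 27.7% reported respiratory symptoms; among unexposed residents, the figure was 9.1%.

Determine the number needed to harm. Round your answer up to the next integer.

6

absolute risk difference = 0.186000
1 / 0.186000 = 5.376 → round up → 6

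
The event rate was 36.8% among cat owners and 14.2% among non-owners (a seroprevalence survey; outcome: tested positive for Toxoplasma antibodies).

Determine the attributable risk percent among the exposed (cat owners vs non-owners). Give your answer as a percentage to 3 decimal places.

AR% = (0.3680 − 0.1420) / 0.3680 = 0.6141 → 61.413%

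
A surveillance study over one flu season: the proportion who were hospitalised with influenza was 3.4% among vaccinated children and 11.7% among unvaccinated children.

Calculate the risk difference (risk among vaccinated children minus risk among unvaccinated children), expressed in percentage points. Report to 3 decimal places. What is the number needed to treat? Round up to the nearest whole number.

risk difference = 0.03400 − 0.11700 = -0.08300 → -8.300 percentage points
absolute risk difference = 0.083000
1 / 0.083000 = 12.048 → round up → 13

RD = -8.300; NNT = 13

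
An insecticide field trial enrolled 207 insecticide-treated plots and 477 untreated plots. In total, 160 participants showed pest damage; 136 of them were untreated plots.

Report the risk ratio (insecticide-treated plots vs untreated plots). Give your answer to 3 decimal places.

RR = 0.407

insecticide-treated plots with the outcome: 160 − 136 = 24
insecticide-treated plots without the outcome: 207 − 24 = 183
untreated plots without the outcome: 477 − 136 = 341
risk, insecticide-treated plots = 24/207 = 0.1159
risk, untreated plots = 136/477 = 0.2851
RR = 0.1159 / 0.2851 = 0.407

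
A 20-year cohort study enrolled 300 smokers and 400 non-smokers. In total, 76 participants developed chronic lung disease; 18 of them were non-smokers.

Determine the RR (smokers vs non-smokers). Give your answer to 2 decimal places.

smokers with the outcome: 76 − 18 = 58
smokers without the outcome: 300 − 58 = 242
non-smokers without the outcome: 400 − 18 = 382
risk, smokers = 58/300 = 0.19333
risk, non-smokers = 18/400 = 0.04500
RR = 0.19333 / 0.04500 = 4.30

4.30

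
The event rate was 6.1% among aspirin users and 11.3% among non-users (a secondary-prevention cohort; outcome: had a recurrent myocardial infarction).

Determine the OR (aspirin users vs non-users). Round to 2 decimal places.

OR = 0.51

odds, aspirin users = 0.0610/0.9390 = 0.0650
odds, non-users = 0.1130/0.8870 = 0.1274
OR = 0.0650 / 0.1274 = 0.51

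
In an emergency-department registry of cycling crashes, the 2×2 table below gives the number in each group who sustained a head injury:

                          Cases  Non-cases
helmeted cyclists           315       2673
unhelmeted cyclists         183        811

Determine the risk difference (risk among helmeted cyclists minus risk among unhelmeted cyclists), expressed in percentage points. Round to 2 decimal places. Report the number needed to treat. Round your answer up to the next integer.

RD = -7.87; NNT = 13

risk, helmeted cyclists = 315/2988 = 0.1054
risk, unhelmeted cyclists = 183/994 = 0.1841
risk difference = 0.1054 − 0.1841 = -0.0787 → -7.87 percentage points
absolute risk difference = 0.078683
1 / 0.078683 = 12.709 → round up → 13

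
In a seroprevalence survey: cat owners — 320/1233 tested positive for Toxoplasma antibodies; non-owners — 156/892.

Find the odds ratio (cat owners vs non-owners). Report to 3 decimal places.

OR = (320 × 736) / (913 × 156) = 235520/142428 ≈ 1.654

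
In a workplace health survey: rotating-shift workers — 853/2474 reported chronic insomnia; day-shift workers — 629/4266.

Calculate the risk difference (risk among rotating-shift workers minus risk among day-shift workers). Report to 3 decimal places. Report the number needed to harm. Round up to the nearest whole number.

risk, rotating-shift workers = 853/2474 = 0.3448
risk, day-shift workers = 629/4266 = 0.1474
risk difference = 0.3448 − 0.1474 = 0.197
absolute risk difference = 0.197341
1 / 0.197341 = 5.067 → round up → 6

RD = 0.197; NNH = 6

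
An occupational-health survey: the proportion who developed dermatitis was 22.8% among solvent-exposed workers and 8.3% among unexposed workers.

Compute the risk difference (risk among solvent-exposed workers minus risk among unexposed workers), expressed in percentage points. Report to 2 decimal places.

RD = 14.50

risk difference = 0.2280 − 0.0830 = 0.1450 → 14.50 percentage points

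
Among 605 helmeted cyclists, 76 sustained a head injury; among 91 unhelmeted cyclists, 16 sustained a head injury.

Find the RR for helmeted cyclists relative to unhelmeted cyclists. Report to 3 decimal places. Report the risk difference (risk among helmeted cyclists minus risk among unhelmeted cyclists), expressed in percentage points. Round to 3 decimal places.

risk, helmeted cyclists = 76/605 = 0.1256
risk, unhelmeted cyclists = 16/91 = 0.1758
RR = 0.1256 / 0.1758 = 0.714
risk difference = 0.1256 − 0.1758 = -0.0502 → -5.020 percentage points

RR = 0.714; RD = -5.020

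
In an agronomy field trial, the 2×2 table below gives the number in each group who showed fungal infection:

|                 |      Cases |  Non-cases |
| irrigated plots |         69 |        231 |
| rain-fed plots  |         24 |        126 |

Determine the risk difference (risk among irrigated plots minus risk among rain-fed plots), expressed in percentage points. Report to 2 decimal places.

RD: 7.00

risk, irrigated plots = 69/300 = 0.2300
risk, rain-fed plots = 24/150 = 0.1600
risk difference = 0.2300 − 0.1600 = 0.0700 → 7.00 percentage points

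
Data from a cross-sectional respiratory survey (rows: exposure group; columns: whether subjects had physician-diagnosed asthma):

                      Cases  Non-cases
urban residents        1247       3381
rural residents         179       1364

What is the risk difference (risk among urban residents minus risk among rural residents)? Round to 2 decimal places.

risk, urban residents = 1247/4628 = 0.2694
risk, rural residents = 179/1543 = 0.1160
risk difference = 0.2694 − 0.1160 = 0.15

RD: 0.15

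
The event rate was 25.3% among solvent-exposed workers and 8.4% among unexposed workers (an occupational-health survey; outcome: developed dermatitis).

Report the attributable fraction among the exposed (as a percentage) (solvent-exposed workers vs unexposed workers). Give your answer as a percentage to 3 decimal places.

AR% = (0.2530 − 0.0840) / 0.2530 = 0.6680 → 66.798%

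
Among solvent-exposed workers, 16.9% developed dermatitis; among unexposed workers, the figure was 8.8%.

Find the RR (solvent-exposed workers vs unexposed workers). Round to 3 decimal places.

RR = 0.1690 / 0.0880 = 1.920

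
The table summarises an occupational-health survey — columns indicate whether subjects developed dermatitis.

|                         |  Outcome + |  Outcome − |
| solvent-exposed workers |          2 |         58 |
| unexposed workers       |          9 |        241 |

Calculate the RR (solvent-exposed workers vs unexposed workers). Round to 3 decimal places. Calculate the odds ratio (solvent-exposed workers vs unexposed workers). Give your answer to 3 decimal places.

RR = 0.926; OR = 0.923

risk, solvent-exposed workers = 2/60 = 0.03333
risk, unexposed workers = 9/250 = 0.03600
RR = 0.03333 / 0.03600 = 0.926
OR = (2 × 241) / (58 × 9) = 482/522 ≈ 0.923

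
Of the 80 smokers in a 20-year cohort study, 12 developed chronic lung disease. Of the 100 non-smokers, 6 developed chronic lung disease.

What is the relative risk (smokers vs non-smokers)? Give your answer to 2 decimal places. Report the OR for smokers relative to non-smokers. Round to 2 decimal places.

risk, smokers = 12/80 = 0.1500
risk, non-smokers = 6/100 = 0.0600
RR = 0.1500 / 0.0600 = 2.50
OR = (12 × 94) / (68 × 6) = 1128/408 ≈ 2.76

RR = 2.50; OR = 2.76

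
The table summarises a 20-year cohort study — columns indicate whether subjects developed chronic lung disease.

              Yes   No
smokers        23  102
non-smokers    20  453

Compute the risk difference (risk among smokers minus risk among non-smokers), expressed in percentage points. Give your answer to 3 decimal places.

risk, smokers = 23/125 = 0.18400
risk, non-smokers = 20/473 = 0.04228
risk difference = 0.18400 − 0.04228 = 0.14172 → 14.172 percentage points

RD ≈ 14.172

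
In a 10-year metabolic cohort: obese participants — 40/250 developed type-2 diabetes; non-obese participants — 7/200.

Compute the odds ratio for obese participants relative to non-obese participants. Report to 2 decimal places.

5.25

odds, obese participants = 40/210 = 0.19048
odds, non-obese participants = 7/193 = 0.03627
OR = 0.19048 / 0.03627 = 5.25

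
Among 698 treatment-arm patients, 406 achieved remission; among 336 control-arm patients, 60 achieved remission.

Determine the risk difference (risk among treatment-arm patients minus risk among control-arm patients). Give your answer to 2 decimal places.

RD = 0.40

risk, treatment-arm patients = 406/698 = 0.5817
risk, control-arm patients = 60/336 = 0.1786
risk difference = 0.5817 − 0.1786 = 0.40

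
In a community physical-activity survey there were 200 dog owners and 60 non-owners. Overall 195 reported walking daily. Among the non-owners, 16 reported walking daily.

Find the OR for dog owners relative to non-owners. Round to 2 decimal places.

OR: 23.44

dog owners with the outcome: 195 − 16 = 179
dog owners without the outcome: 200 − 179 = 21
non-owners without the outcome: 60 − 16 = 44
odds, dog owners = 179/21 = 8.5238
odds, non-owners = 16/44 = 0.3636
OR = 8.5238 / 0.3636 = 23.44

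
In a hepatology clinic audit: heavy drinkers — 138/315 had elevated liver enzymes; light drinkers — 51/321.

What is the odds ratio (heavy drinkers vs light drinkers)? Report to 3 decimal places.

OR = (138 × 270) / (177 × 51) = 37260/9027 ≈ 4.128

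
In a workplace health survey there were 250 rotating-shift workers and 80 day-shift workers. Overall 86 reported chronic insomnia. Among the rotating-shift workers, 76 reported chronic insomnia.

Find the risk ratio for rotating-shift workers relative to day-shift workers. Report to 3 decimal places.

RR ≈ 2.432

rotating-shift workers without the outcome: 250 − 76 = 174
day-shift workers with the outcome: 86 − 76 = 10
day-shift workers without the outcome: 80 − 10 = 70
risk, rotating-shift workers = 76/250 = 0.3040
risk, day-shift workers = 10/80 = 0.1250
RR = 0.3040 / 0.1250 = 2.432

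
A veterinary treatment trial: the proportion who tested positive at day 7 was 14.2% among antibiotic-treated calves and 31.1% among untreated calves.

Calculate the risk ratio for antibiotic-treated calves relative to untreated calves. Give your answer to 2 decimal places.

RR = 0.1420 / 0.3110 = 0.46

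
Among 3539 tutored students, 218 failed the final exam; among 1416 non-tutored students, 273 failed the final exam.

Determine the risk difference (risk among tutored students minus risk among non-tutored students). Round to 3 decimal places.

-0.131

risk, tutored students = 218/3539 = 0.0616
risk, non-tutored students = 273/1416 = 0.1928
risk difference = 0.0616 − 0.1928 = -0.131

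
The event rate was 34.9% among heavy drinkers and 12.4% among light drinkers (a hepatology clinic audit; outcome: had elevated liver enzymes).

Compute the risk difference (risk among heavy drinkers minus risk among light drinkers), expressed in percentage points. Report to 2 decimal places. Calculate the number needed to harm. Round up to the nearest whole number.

risk difference = 0.3490 − 0.1240 = 0.2250 → 22.50 percentage points
absolute risk difference = 0.225000
1 / 0.225000 = 4.444 → round up → 5

RD = 22.50; NNH = 5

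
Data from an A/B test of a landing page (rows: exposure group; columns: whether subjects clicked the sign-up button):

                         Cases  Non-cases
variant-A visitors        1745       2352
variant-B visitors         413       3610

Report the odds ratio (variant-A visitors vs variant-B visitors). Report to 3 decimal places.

odds, variant-A visitors = 1745/2352 = 0.7419
odds, variant-B visitors = 413/3610 = 0.1144
OR = 0.7419 / 0.1144 = 6.485

OR = 6.485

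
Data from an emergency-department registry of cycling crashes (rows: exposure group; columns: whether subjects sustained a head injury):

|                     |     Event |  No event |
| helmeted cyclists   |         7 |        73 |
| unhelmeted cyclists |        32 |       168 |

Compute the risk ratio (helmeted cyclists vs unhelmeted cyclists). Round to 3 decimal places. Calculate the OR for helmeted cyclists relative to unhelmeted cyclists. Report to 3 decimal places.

risk, helmeted cyclists = 7/80 = 0.0875
risk, unhelmeted cyclists = 32/200 = 0.1600
RR = 0.0875 / 0.1600 = 0.547
OR = (7 × 168) / (73 × 32) = 1176/2336 ≈ 0.503

RR = 0.547; OR = 0.503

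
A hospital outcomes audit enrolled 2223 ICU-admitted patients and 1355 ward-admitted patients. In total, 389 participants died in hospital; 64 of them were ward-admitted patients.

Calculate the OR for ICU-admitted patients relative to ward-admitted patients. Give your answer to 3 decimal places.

OR ≈ 3.454

ICU-admitted patients with the outcome: 389 − 64 = 325
ICU-admitted patients without the outcome: 2223 − 325 = 1898
ward-admitted patients without the outcome: 1355 − 64 = 1291
odds, ICU-admitted patients = 325/1898 = 0.17123
odds, ward-admitted patients = 64/1291 = 0.04957
OR = 0.17123 / 0.04957 = 3.454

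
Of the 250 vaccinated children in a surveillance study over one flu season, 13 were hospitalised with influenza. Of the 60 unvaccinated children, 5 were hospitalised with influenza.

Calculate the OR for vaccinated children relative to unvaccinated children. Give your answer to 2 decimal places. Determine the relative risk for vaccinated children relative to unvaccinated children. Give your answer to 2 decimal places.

OR = 0.60; RR = 0.62

odds, vaccinated children = 13/237 = 0.0549
odds, unvaccinated children = 5/55 = 0.0909
OR = 0.0549 / 0.0909 = 0.60
risk, vaccinated children = 13/250 = 0.0520
risk, unvaccinated children = 5/60 = 0.0833
RR = 0.0520 / 0.0833 = 0.62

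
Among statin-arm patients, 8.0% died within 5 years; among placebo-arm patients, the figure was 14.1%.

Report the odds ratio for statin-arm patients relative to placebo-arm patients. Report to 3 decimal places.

odds, statin-arm patients = 0.0800/0.9200 = 0.0870
odds, placebo-arm patients = 0.1410/0.8590 = 0.1641
OR = 0.0870 / 0.1641 = 0.530

0.530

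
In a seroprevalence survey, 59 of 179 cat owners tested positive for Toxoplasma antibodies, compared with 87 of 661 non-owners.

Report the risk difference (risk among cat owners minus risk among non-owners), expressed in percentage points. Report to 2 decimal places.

risk, cat owners = 59/179 = 0.3296
risk, non-owners = 87/661 = 0.1316
risk difference = 0.3296 − 0.1316 = 0.1980 → 19.80 percentage points

RD: 19.80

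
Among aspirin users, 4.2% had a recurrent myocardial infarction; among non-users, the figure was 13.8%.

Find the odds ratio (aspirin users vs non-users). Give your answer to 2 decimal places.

odds, aspirin users = 0.04200/0.95800 = 0.04384
odds, non-users = 0.13800/0.86200 = 0.16009
OR = 0.04384 / 0.16009 = 0.27

OR: 0.27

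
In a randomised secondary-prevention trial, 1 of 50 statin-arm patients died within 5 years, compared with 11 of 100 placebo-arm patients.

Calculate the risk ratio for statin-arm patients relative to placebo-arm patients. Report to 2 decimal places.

risk, statin-arm patients = 1/50 = 0.02000
risk, placebo-arm patients = 11/100 = 0.11000
RR = 0.02000 / 0.11000 = 0.18

RR = 0.18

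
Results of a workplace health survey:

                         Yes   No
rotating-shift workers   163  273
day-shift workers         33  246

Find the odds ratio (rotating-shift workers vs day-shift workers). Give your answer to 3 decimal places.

OR = (163 × 246) / (273 × 33) = 40098/9009 ≈ 4.451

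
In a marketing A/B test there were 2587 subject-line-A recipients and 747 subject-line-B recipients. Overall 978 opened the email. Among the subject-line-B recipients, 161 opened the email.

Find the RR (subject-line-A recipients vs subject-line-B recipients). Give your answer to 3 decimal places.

RR = 1.465

subject-line-A recipients with the outcome: 978 − 161 = 817
subject-line-A recipients without the outcome: 2587 − 817 = 1770
subject-line-B recipients without the outcome: 747 − 161 = 586
risk, subject-line-A recipients = 817/2587 = 0.3158
risk, subject-line-B recipients = 161/747 = 0.2155
RR = 0.3158 / 0.2155 = 1.465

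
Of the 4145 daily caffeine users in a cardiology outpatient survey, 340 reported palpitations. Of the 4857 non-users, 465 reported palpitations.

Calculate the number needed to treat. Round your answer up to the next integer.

risk, daily caffeine users = 340/4145 = 0.082027
risk, non-users = 465/4857 = 0.095738
absolute risk difference = 0.013712
1 / 0.013712 = 72.929 → round up → 73

NNT = 73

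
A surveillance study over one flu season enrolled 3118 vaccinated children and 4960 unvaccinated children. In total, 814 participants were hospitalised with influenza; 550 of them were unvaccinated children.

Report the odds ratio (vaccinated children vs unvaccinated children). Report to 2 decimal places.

vaccinated children with the outcome: 814 − 550 = 264
vaccinated children without the outcome: 3118 − 264 = 2854
unvaccinated children without the outcome: 4960 − 550 = 4410
odds, vaccinated children = 264/2854 = 0.0925
odds, unvaccinated children = 550/4410 = 0.1247
OR = 0.0925 / 0.1247 = 0.74

OR: 0.74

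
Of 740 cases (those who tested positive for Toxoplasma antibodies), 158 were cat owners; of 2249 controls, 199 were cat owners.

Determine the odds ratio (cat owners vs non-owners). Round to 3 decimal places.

2.797

odds, cat owners = 158/199 = 0.7940
odds, non-owners = 582/2050 = 0.2839
OR = 0.7940 / 0.2839 = 2.797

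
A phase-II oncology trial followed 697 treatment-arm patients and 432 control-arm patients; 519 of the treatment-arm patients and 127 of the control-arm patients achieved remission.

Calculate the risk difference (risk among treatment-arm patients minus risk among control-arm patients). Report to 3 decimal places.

risk, treatment-arm patients = 519/697 = 0.7446
risk, control-arm patients = 127/432 = 0.2940
risk difference = 0.7446 − 0.2940 = 0.451

RD ≈ 0.451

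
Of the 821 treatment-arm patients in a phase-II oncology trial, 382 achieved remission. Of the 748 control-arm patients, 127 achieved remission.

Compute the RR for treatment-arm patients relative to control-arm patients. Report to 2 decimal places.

2.74

risk, treatment-arm patients = 382/821 = 0.4653
risk, control-arm patients = 127/748 = 0.1698
RR = 0.4653 / 0.1698 = 2.74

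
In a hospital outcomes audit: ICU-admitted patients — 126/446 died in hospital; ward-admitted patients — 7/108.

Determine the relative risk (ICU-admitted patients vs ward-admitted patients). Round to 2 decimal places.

risk, ICU-admitted patients = 126/446 = 0.2825
risk, ward-admitted patients = 7/108 = 0.0648
RR = 0.2825 / 0.0648 = 4.36

RR = 4.36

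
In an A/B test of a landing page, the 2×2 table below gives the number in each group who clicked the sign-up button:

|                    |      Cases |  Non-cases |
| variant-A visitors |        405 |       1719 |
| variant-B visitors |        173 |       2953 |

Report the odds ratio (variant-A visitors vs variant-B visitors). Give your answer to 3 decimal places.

OR = (405 × 2953) / (1719 × 173) = 1195965/297387 ≈ 4.022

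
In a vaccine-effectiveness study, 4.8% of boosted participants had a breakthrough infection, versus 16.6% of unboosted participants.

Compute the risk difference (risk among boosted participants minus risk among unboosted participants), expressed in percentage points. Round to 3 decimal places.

risk difference = 0.04800 − 0.16600 = -0.11800 → -11.800 percentage points

-11.800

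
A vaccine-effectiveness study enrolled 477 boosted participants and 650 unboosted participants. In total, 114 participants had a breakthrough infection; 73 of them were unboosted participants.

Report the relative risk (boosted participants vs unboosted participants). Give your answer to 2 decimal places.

RR = 0.77

boosted participants with the outcome: 114 − 73 = 41
boosted participants without the outcome: 477 − 41 = 436
unboosted participants without the outcome: 650 − 73 = 577
risk, boosted participants = 41/477 = 0.0860
risk, unboosted participants = 73/650 = 0.1123
RR = 0.0860 / 0.1123 = 0.77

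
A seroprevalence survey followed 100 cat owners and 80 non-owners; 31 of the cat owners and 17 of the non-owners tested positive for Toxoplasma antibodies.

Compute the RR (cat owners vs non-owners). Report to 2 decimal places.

risk, cat owners = 31/100 = 0.3100
risk, non-owners = 17/80 = 0.2125
RR = 0.3100 / 0.2125 = 1.46

1.46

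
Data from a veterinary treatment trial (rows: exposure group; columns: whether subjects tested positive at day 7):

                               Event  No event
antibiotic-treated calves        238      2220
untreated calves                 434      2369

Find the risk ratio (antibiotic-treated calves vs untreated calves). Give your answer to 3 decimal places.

RR ≈ 0.625

risk, antibiotic-treated calves = 238/2458 = 0.0968
risk, untreated calves = 434/2803 = 0.1548
RR = 0.0968 / 0.1548 = 0.625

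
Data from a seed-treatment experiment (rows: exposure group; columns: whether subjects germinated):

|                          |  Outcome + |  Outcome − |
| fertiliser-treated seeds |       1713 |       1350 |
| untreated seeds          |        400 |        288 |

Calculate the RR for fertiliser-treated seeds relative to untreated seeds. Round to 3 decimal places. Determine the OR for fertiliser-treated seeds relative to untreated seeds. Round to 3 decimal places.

RR = 0.962; OR = 0.914

risk, fertiliser-treated seeds = 1713/3063 = 0.5593
risk, untreated seeds = 400/688 = 0.5814
RR = 0.5593 / 0.5814 = 0.962
OR = (1713 × 288) / (1350 × 400) = 493344/540000 ≈ 0.914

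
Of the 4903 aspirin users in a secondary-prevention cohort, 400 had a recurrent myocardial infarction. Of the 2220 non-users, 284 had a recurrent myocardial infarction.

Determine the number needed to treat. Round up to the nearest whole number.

risk, aspirin users = 400/4903 = 0.081583
risk, non-users = 284/2220 = 0.127928
absolute risk difference = 0.046345
1 / 0.046345 = 21.577 → round up → 22

NNT = 22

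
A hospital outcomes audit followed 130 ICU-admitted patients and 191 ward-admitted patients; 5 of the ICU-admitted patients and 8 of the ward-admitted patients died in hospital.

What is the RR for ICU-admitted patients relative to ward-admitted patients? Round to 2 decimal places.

risk, ICU-admitted patients = 5/130 = 0.03846
risk, ward-admitted patients = 8/191 = 0.04188
RR = 0.03846 / 0.04188 = 0.92

RR ≈ 0.92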